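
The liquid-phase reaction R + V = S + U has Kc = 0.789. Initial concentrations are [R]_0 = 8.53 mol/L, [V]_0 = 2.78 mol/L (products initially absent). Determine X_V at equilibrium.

Let X = conversion of V; extent ξ = 2.78·X mol/L.
Concentrations: [R] = 8.53 − 2.78X; [V] = 2.78 − 2.78X; [S] = 2.78X; [U] = 2.78X.
Kc = [S] [U] / ([R] [V]).
Solving Kc = 0.789 for X ∈ (0,1): X = 0.720.

X = 0.720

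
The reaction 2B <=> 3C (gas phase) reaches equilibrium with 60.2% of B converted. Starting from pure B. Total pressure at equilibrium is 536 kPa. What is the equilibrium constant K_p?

K_p = 1.92e+03 kPa

Let X = conversion of B (basis 1 mol B); extent of reaction ξ = 0.5X.
Mole table: n_B = 1 − X; n_C = 1.5X.
Total moles n_T = 1 + 0.5X.
At X = 0.602: n_B = 0.398, n_C = 0.903, n_T = 1.3.
p_i = (n_i/n_T)·P. K_p = p_C^3 / (p_B^2) = 1.92e+03 kPa.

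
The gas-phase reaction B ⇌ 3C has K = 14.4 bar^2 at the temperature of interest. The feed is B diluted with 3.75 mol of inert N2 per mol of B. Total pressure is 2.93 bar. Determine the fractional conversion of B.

Let X = conversion of B (basis 1 mol B); extent of reaction ξ = X.
Mole table: n_B = 1 − X; n_C = 3X; n_I = 3.75 (inert).
n_T = Σnᵢ = 4.75 + 2X.
With p_i = (n_i/n_T)P, K = p_C^3 / (p_B).
Substituting and setting equal to 14.4 bar^2 gives a polynomial in X; the root in (0,1) is X = 0.797.

X = 0.797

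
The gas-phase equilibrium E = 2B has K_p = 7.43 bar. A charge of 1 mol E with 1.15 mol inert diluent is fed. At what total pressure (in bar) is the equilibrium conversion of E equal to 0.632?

Take 1 mol E as basis and let X be its fractional conversion, so ξ = X.
Species balance: n_E = 1 − X; n_B = 2X; n_I = 1.15 (inert).
Summing: n_T = 2.15 + X.
K_p = p_B^2 / (p_E) with p_i = (n_i/n_T)·P.
At X = 0.632: the mole-fraction product g(X) = Π y_i^ν_i = 1.561. Since K_p = g(X)·P^{1}, P = (K_p/g)^(1/1) = (7.43/1.561)^(1/1) = 4.76 bar.

P = 4.76 bar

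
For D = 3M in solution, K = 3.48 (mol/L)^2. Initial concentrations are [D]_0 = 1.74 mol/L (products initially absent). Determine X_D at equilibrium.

X = 0.309

Let X = conversion of D; extent ξ = 1.74·X mol/L.
Concentrations: [D] = 1.74 − 1.74X; [M] = 5.22X.
K = [M]^3 / ([D]).
Equating to 3.48 (mol/L)^2: the physical root is X = 0.309.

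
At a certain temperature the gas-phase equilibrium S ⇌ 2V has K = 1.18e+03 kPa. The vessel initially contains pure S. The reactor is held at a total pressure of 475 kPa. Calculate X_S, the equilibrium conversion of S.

Basis: 1 mol S initially; let X = conversion of S. Extent ξ = X.
Species balance: n_S = 1 − X; n_V = 2X.
n_T = Σnᵢ = 1 + X.
Mole fractions y_i = n_i/n_T; K = p_V^2 / (p_S) with p_i = y_i·P.
Setting this equal to 1.18e+03 kPa and taking the physical root (0 < X < 1) gives X = 0.619.

X = 0.619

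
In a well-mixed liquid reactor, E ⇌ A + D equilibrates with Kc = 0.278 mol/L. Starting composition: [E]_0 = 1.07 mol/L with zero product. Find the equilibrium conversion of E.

X = 0.396

Let X = conversion of E; extent ξ = 1.07·X mol/L.
Concentrations: [E] = 1.07 − 1.07X; [A] = 1.07X; [D] = 1.07X.
Kc = [A] [D] / ([E]).
Setting equal to 0.278 and solving for X on (0,1) gives X = 0.396.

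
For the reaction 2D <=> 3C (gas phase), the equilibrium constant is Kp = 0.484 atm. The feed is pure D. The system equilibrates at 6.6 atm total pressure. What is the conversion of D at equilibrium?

Take 1 mol D as basis and let X be its fractional conversion, so ξ = 0.5X.
At extent ξ: n_D = 1 − X; n_C = 1.5X.
Summing: n_T = 1 + 0.5X.
With p_i = (n_i/n_T)P, Kp = p_C^3 / (p_D^2).
Equating to 0.484 atm and solving on 0 < X < 1: X = 0.241.

X = 0.241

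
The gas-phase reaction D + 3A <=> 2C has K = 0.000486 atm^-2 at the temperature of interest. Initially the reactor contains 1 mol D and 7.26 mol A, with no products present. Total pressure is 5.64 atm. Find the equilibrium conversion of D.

Let X = conversion of D (basis 1 mol D); extent of reaction ξ = X.
At extent ξ: n_D = 1 − X; n_A = 7.26 − 3X; n_C = 2X.
Total moles n_T = 8.26 − 2X.
y_i = n_i/n_T, p_i = y_i·P. K = p_C^2 / (p_D p_A^3).
Equating to 0.000486 atm^-2 and solving on 0 < X < 1: X = 0.130.

X = 0.130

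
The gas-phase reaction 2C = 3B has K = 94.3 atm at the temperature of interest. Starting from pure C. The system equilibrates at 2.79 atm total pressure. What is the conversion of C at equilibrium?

Take 1 mol C as basis and let X be its fractional conversion, so ξ = 0.5X.
At extent ξ: n_C = 1 − X; n_B = 1.5X.
n_T = Σnᵢ = 1 + 0.5X.
With p_i = (n_i/n_T)P, K = p_B^3 / (p_C^2).
Setting this equal to 94.3 atm and taking the physical root (0 < X < 1) gives X = 0.807.

X = 0.807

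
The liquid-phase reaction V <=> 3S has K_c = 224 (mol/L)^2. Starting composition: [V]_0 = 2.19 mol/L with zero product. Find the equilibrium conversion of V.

Let X = conversion of V; extent ξ = 2.19·X mol/L.
Concentrations: [V] = 2.19 − 2.19X; [S] = 6.57X.
K_c = [S]^3 / ([V]).
This equals 224 at X = 0.753 (the root in 0 < X < 1).

X = 0.753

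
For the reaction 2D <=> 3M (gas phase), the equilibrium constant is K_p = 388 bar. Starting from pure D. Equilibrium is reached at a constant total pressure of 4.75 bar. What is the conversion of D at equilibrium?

X = 0.864

Take 1 mol D as basis and let X be its fractional conversion, so ξ = 0.5X.
Mole table: n_D = 1 − X; n_M = 1.5X.
Summing: n_T = 1 + 0.5X.
y_i = n_i/n_T, p_i = y_i·P. K_p = p_M^3 / (p_D^2).
Equating to 388 bar and solving on 0 < X < 1: X = 0.864.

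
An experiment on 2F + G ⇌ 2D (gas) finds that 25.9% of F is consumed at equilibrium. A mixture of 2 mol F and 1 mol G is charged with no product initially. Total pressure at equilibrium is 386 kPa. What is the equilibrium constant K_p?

Let X = conversion of F (basis 2 mol F); extent of reaction ξ = X.
At extent ξ: n_F = 2 − 2X; n_G = 1 − X; n_D = 2X.
Total moles n_T = 3 − X.
At X = 0.259: n_F = 1.48, n_G = 0.741, n_D = 0.518, n_T = 2.74.
p_i = (n_i/n_T)·P. K_p = p_D^2 / (p_F^2 p_G) = 0.00117 kPa^-1.

K_p = 0.00117 kPa^-1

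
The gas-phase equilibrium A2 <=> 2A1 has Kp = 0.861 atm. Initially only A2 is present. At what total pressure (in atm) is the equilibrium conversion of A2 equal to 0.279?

Basis: 1 mol A2 initially; let X = conversion of A2. Extent ξ = X.
Species balance: n_A2 = 1 − X; n_A1 = 2X.
Total moles n_T = 1 + X.
Kp = p_A1^2 / (p_A2) with p_i = (n_i/n_T)·P.
At X = 0.279: the mole-fraction product g(X) = Π y_i^ν_i = 0.3376. Since Kp = g(X)·P^{1}, P = (Kp/g)^(1/1) = (0.861/0.3376)^(1/1) = 2.55 atm.

P = 2.55 atm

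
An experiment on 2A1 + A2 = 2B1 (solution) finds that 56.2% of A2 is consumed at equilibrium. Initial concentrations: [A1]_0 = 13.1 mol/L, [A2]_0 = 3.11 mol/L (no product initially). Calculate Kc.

Let X = conversion of A2.
Concentrations: [A1] = 13.1 − 6.22X; [A2] = 3.11 − 3.11X; [B1] = 6.22X.
At X = 0.562: [A1] = 9.6, [A2] = 1.36, [B1] = 3.5.
Kc = [B1]^2 / ([A1]^2 [A2]) = 0.0972 L/mol.

Kc = 0.0972 L/mol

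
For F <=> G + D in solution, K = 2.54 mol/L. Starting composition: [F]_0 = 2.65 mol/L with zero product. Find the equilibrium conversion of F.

X = 0.611

Let X = conversion of F; extent ξ = 2.65·X mol/L.
Concentrations: [F] = 2.65 − 2.65X; [G] = 2.65X; [D] = 2.65X.
K = [G] [D] / ([F]).
Setting equal to 2.54 and solving for X on (0,1) gives X = 0.611.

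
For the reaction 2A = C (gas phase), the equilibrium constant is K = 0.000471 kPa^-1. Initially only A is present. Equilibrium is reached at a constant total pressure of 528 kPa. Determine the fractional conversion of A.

Let X = conversion of A (basis 1 mol A); extent of reaction ξ = 0.5X.
Moles: n_A = 1 − X; n_C = 0.5X.
Total moles n_T = 1 − 0.5X.
With p_i = (n_i/n_T)P, K = p_C / (p_A^2).
Substituting and setting equal to 0.000471 kPa^-1 gives a polynomial in X; the root in (0,1) is X = 0.292.

X = 0.292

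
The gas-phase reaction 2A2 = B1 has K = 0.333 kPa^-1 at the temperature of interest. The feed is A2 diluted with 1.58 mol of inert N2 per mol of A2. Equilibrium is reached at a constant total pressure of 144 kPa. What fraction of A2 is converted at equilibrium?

X = 0.861

Let X = conversion of A2 (basis 1 mol A2); extent of reaction ξ = 0.5X.
Mole table: n_A2 = 1 − X; n_B1 = 0.5X; n_I = 1.58 (inert).
n_T = Σnᵢ = 2.58 − 0.5X.
Mole fractions y_i = n_i/n_T; K = p_B1 / (p_A2^2) with p_i = y_i·P.
This yields a degree-2 equation in X; solving on (0,1), X = 0.861.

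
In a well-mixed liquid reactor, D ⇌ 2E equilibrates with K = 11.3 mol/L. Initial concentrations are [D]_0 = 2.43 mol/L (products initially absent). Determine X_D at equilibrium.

X = 0.644

Let X = conversion of D; extent ξ = 2.43·X mol/L.
Concentrations: [D] = 2.43 − 2.43X; [E] = 4.86X.
K = [E]^2 / ([D]).
Solving K = 11.3 for X ∈ (0,1): X = 0.644.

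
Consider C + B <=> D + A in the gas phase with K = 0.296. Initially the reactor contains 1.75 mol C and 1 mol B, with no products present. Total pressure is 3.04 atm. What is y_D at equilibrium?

y_D = 0.166

Let X = conversion of B (basis 1 mol B); extent of reaction ξ = X.
Mole table: n_C = 1.75 − X; n_B = 1 − X; n_D = X; n_A = X.
Total moles n_T = 2.75 (Δν = 0, constant).
y_i = n_i/n_T, p_i = y_i·P. K = p_D p_A / (p_C p_B).
This yields a degree-2 equation in X; solving on (0,1), X = 0.456.
Then n_D = 0.456, n_T = 2.75, so y_D = 0.166.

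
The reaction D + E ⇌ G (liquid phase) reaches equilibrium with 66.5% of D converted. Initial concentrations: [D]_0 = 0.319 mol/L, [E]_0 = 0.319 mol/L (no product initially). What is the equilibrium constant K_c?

K_c = 18.6 L/mol

Let X = conversion of D.
Concentrations: [D] = 0.319 − 0.319X; [E] = 0.319 − 0.319X; [G] = 0.319X.
At X = 0.665: [D] = 0.107, [E] = 0.107, [G] = 0.212.
K_c = [G] / ([D] [E]) = 18.6 L/mol.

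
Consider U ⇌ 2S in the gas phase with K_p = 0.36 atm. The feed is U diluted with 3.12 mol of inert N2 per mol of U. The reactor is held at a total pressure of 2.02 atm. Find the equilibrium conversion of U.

X = 0.358

Take 1 mol U as basis and let X be its fractional conversion, so ξ = X.
Mole table: n_U = 1 − X; n_S = 2X; n_I = 3.12 (inert).
Summing: n_T = 4.12 + X.
With p_i = (n_i/n_T)P, K_p = p_S^2 / (p_U).
This yields a degree-2 equation in X; solving on (0,1), X = 0.358.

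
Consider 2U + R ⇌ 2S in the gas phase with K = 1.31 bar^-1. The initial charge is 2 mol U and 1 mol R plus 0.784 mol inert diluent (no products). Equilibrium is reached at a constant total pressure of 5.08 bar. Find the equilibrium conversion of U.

X = 0.501

Let X = conversion of U (basis 2 mol U); extent of reaction ξ = X.
Mole table: n_U = 2 − 2X; n_R = 1 − X; n_S = 2X; n_I = 0.784 (inert).
Total moles n_T = 3.78 − X.
y_i = n_i/n_T, p_i = y_i·P. K = p_S^2 / (p_U^2 p_R).
Equating to 1.31 bar^-1 and solving on 0 < X < 1: X = 0.501.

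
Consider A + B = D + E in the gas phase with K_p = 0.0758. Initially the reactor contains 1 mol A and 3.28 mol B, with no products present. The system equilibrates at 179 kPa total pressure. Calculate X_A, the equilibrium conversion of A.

Let X = conversion of A (basis 1 mol A); extent of reaction ξ = X.
Moles: n_A = 1 − X; n_B = 3.28 − X; n_D = X; n_E = X.
Total moles n_T = 4.28 (Δν = 0, constant).
Mole fractions y_i = n_i/n_T; K_p = p_D p_E / (p_A p_B) with p_i = y_i·P.
Setting this equal to 0.0758 and taking the physical root (0 < X < 1) gives X = 0.372.

X = 0.372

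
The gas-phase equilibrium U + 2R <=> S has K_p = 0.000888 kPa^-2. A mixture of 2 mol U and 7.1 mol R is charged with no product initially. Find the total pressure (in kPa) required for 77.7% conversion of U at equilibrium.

P = 94 kPa

Take 2 mol U as basis and let X be its fractional conversion, so ξ = 2X.
Moles: n_U = 2 − 2X; n_R = 7.1 − 4X; n_S = 2X.
Summing: n_T = 9.1 − 4X.
K_p = p_S / (p_U p_R^2) with p_i = (n_i/n_T)·P.
At X = 0.777: the mole-fraction product g(X) = Π y_i^ν_i = 7.85. Since K_p = g(X)·P^{-2}, P = (g/K_p)^(1/2) = (7.85/0.000888)^(1/2) = 94 kPa.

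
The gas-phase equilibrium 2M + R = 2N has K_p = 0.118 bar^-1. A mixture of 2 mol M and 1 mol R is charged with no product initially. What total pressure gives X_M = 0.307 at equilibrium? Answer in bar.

P = 6.46 bar

Take 2 mol M as basis and let X be its fractional conversion, so ξ = X.
Species balance: n_M = 2 − 2X; n_R = 1 − X; n_N = 2X.
Summing: n_T = 3 − X.
K_p = p_N^2 / (p_M^2 p_R) with p_i = (n_i/n_T)·P.
At X = 0.307: the mole-fraction product g(X) = Π y_i^ν_i = 0.7626. Since K_p = g(X)·P^{-1}, P = (g/K_p)^(1/1) = (0.7626/0.118)^(1/1) = 6.46 bar.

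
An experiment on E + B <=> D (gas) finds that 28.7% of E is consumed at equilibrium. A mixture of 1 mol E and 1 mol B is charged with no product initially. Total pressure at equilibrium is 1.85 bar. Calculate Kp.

Take 1 mol E as basis and let X be its fractional conversion, so ξ = X.
Mole table: n_E = 1 − X; n_B = 1 − X; n_D = X.
n_T = Σnᵢ = 2 − X.
At X = 0.287: n_E = 0.713, n_B = 0.713, n_D = 0.287, n_T = 1.71.
p_i = (n_i/n_T)·P. Kp = p_D / (p_E p_B) = 0.523 bar^-1.

Kp = 0.523 bar^-1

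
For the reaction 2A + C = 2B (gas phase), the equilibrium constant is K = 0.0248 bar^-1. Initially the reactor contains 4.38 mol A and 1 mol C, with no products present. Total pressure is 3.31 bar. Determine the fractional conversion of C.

X = 0.220

Basis: 1 mol C initially; let X = conversion of C. Extent ξ = X.
Moles: n_A = 4.38 − 2X; n_C = 1 − X; n_B = 2X.
n_T = Σnᵢ = 5.38 − X.
Mole fractions y_i = n_i/n_T; K = p_B^2 / (p_A^2 p_C) with p_i = y_i·P.
Setting this equal to 0.0248 bar^-1 and taking the physical root (0 < X < 1) gives X = 0.220.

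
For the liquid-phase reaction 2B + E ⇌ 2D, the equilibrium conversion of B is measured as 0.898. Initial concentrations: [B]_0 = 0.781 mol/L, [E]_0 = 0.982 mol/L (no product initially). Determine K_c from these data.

K_c = 123 L/mol

Let X = conversion of B.
Concentrations: [B] = 0.781 − 0.781X; [E] = 0.982 − 0.391X; [D] = 0.781X.
At X = 0.898: [B] = 0.0797, [E] = 0.631, [D] = 0.701.
K_c = [D]^2 / ([B]^2 [E]) = 123 L/mol.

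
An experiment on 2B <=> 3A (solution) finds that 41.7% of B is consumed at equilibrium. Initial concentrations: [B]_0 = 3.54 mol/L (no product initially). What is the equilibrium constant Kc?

Let X = conversion of B.
Concentrations: [B] = 3.54 − 3.54X; [A] = 5.31X.
At X = 0.417: [B] = 2.06, [A] = 2.21.
Kc = [A]^3 / ([B]^2) = 2.55 mol/L.

Kc = 2.55 mol/L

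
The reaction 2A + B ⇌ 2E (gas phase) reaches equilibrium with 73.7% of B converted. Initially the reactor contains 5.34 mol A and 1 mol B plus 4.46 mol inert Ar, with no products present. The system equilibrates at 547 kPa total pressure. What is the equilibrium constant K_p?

Basis: 1 mol B initially; let X = conversion of B. Extent ξ = X.
At extent ξ: n_A = 5.34 − 2X; n_B = 1 − X; n_E = 2X; n_I = 4.46 (inert).
Summing: n_T = 10.8 − X.
At X = 0.737: n_A = 3.87, n_B = 0.263, n_E = 1.47, n_T = 10.1.
p_i = (n_i/n_T)·P. K_p = p_E^2 / (p_A^2 p_B) = 0.0102 kPa^-1.

K_p = 0.0102 kPa^-1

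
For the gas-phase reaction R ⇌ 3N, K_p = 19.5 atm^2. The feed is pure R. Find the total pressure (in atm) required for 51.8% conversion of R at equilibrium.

Take 1 mol R as basis and let X be its fractional conversion, so ξ = X.
Species balance: n_R = 1 − X; n_N = 3X.
Summing: n_T = 1 + 2X.
K_p = p_N^3 / (p_R) with p_i = (n_i/n_T)·P.
At X = 0.518: the mole-fraction product g(X) = Π y_i^ν_i = 1.878. Since K_p = g(X)·P^{2}, P = (K_p/g)^(1/2) = (19.5/1.878)^(1/2) = 3.22 atm.

P = 3.22 atm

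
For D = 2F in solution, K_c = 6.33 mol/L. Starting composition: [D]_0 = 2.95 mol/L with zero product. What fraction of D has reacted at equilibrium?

Let X = conversion of D; extent ξ = 2.95·X mol/L.
Concentrations: [D] = 2.95 − 2.95X; [F] = 5.9X.
K_c = [F]^2 / ([D]).
Setting equal to 6.33 and solving for X on (0,1) gives X = 0.512.

X = 0.512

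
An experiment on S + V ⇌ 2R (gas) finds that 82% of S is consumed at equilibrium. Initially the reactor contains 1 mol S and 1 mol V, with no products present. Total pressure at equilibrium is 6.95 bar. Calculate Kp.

Kp = 83

Basis: 1 mol S initially; let X = conversion of S. Extent ξ = X.
Moles: n_S = 1 − X; n_V = 1 − X; n_R = 2X.
Since Δν = 0, n_T = 2 throughout.
At X = 0.82: n_S = 0.18, n_V = 0.18, n_R = 1.64, n_T = 2.
p_i = (n_i/n_T)·P. Kp = p_R^2 / (p_S p_V) = 83.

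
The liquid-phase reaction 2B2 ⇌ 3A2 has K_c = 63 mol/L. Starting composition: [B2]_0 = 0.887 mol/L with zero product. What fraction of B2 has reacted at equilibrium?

Let X = conversion of B2; extent ξ = 0.887X/2 mol/L.
Concentrations: [B2] = 0.887 − 0.887X; [A2] = 1.33X.
K_c = [A2]^3 / ([B2]^2).
Solving K_c = 63 for X ∈ (0,1): X = 0.834.

X = 0.834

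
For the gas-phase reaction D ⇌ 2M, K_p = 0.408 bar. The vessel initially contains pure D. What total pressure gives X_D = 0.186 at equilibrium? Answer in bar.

P = 2.85 bar

Let X = conversion of D (basis 1 mol D); extent of reaction ξ = X.
Moles: n_D = 1 − X; n_M = 2X.
Summing: n_T = 1 + X.
K_p = p_M^2 / (p_D) with p_i = (n_i/n_T)·P.
At X = 0.186: the mole-fraction product g(X) = Π y_i^ν_i = 0.1433. Since K_p = g(X)·P^{1}, P = (K_p/g)^(1/1) = (0.408/0.1433)^(1/1) = 2.85 bar.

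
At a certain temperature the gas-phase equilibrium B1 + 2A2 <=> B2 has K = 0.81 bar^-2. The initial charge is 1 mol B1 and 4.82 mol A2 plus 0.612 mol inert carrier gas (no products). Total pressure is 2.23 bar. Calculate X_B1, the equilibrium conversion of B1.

Take 1 mol B1 as basis and let X be its fractional conversion, so ξ = X.
Moles: n_B1 = 1 − X; n_A2 = 4.82 − 2X; n_B2 = X; n_I = 0.612 (inert).
n_T = Σnᵢ = 6.43 − 2X.
y_i = n_i/n_T, p_i = y_i·P. K = p_B2 / (p_B1 p_A2^2).
This yields a degree-3 equation in X; solving on (0,1), X = 0.654.

X = 0.654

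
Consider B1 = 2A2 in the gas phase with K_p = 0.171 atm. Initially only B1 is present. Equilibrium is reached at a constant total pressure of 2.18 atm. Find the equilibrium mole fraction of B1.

y_B1 = 0.756

Basis: 1 mol B1 initially; let X = conversion of B1. Extent ξ = X.
Moles: n_B1 = 1 − X; n_A2 = 2X.
n_T = Σnᵢ = 1 + X.
y_i = n_i/n_T, p_i = y_i·P. K_p = p_A2^2 / (p_B1).
Substituting and setting equal to 0.171 atm gives a polynomial in X; the root in (0,1) is X = 0.139.
Then n_B1 = 0.861, n_T = 1.14, so y_B1 = 0.756.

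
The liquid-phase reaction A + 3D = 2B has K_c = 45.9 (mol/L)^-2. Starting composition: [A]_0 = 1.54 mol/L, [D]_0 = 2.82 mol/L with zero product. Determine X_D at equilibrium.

Let X = conversion of D; extent ξ = 2.82X/3 mol/L.
Concentrations: [A] = 1.54 − 0.94X; [D] = 2.82 − 2.82X; [B] = 1.88X.
K_c = [B]^2 / ([A] [D]^3).
Setting equal to 45.9 and solving for X on (0,1) gives X = 0.850.

X = 0.850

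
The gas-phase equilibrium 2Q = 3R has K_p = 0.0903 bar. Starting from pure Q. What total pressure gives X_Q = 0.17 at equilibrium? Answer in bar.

P = 4.07 bar

Basis: 1 mol Q initially; let X = conversion of Q. Extent ξ = 0.5X.
Mole table: n_Q = 1 − X; n_R = 1.5X.
Total moles n_T = 1 + 0.5X.
K_p = p_R^3 / (p_Q^2) with p_i = (n_i/n_T)·P.
At X = 0.17: the mole-fraction product g(X) = Π y_i^ν_i = 0.02218. Since K_p = g(X)·P^{1}, P = (K_p/g)^(1/1) = (0.0903/0.02218)^(1/1) = 4.07 bar.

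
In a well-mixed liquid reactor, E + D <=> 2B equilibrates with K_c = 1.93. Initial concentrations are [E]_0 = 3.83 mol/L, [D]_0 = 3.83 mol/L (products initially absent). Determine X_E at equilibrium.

X = 0.410

Let X = conversion of E; extent ξ = 3.83·X mol/L.
Concentrations: [E] = 3.83 − 3.83X; [D] = 3.83 − 3.83X; [B] = 7.66X.
K_c = [B]^2 / ([E] [D]).
Solving K_c = 1.93 for X ∈ (0,1): X = 0.410.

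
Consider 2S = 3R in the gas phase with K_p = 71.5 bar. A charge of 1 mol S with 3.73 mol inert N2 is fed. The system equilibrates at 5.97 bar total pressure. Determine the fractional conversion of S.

Let X = conversion of S (basis 1 mol S); extent of reaction ξ = 0.5X.
Mole table: n_S = 1 − X; n_R = 1.5X; n_I = 3.73 (inert).
n_T = Σnᵢ = 4.73 + 0.5X.
y_i = n_i/n_T, p_i = y_i·P. K_p = p_R^3 / (p_S^2).
Equating to 71.5 bar and solving on 0 < X < 1: X = 0.825.

X = 0.825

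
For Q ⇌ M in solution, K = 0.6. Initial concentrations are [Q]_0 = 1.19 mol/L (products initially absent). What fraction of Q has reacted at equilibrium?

X = 0.375

Let X = conversion of Q; extent ξ = 1.19·X mol/L.
Concentrations: [Q] = 1.19 − 1.19X; [M] = 1.19X.
K = [M] / ([Q]).
This equals 0.6 at X = 0.375 (the root in 0 < X < 1).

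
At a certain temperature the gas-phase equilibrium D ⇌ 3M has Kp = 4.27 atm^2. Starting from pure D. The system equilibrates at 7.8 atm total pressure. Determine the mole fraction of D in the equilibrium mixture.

y_D = 0.644

Basis: 1 mol D initially; let X = conversion of D. Extent ξ = X.
At extent ξ: n_D = 1 − X; n_M = 3X.
Total moles n_T = 1 + 2X.
y_i = n_i/n_T, p_i = y_i·P. Kp = p_M^3 / (p_D).
Setting this equal to 4.27 atm^2 and taking the physical root (0 < X < 1) gives X = 0.156.
Then n_D = 0.844, n_T = 1.31, so y_D = 0.644.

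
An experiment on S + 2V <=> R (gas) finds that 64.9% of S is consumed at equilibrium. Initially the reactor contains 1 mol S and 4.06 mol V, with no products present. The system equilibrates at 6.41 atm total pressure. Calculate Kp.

Kp = 0.0835 atm^-2

Let X = conversion of S (basis 1 mol S); extent of reaction ξ = X.
Species balance: n_S = 1 − X; n_V = 4.06 − 2X; n_R = X.
n_T = Σnᵢ = 5.06 − 2X.
At X = 0.649: n_S = 0.351, n_V = 2.76, n_R = 0.649, n_T = 3.76.
p_i = (n_i/n_T)·P. Kp = p_R / (p_S p_V^2) = 0.0835 atm^-2.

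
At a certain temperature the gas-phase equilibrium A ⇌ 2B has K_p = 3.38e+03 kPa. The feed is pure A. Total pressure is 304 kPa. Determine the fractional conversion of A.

X = 0.858

Take 1 mol A as basis and let X be its fractional conversion, so ξ = X.
At extent ξ: n_A = 1 − X; n_B = 2X.
Total moles n_T = 1 + X.
Mole fractions y_i = n_i/n_T; K_p = p_B^2 / (p_A) with p_i = y_i·P.
Equating to 3.38e+03 kPa and solving on 0 < X < 1: X = 0.858.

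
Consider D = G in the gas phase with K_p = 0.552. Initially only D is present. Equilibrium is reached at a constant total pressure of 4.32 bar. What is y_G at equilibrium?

Let X = conversion of D (basis 1 mol D); extent of reaction ξ = X.
Species balance: n_D = 1 − X; n_G = X.
Since Δν = 0, n_T = 1 throughout.
y_i = n_i/n_T, p_i = y_i·P. K_p = p_G / (p_D).
Equating to 0.552 and solving on 0 < X < 1: X = 0.356.
Then n_G = 0.356, n_T = 1, so y_G = 0.356.

y_G = 0.356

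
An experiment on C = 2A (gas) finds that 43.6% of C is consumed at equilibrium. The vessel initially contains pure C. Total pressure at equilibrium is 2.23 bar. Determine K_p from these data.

Take 1 mol C as basis and let X be its fractional conversion, so ξ = X.
Moles: n_C = 1 − X; n_A = 2X.
n_T = Σnᵢ = 1 + X.
At X = 0.436: n_C = 0.564, n_A = 0.872, n_T = 1.44.
p_i = (n_i/n_T)·P. K_p = p_A^2 / (p_C) = 2.09 bar.

K_p = 2.09 bar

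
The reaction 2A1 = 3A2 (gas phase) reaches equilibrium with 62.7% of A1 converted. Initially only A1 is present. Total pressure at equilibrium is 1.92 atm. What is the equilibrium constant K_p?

Take 1 mol A1 as basis and let X be its fractional conversion, so ξ = 0.5X.
Species balance: n_A1 = 1 − X; n_A2 = 1.5X.
Summing: n_T = 1 + 0.5X.
At X = 0.627: n_A1 = 0.373, n_A2 = 0.941, n_T = 1.31.
p_i = (n_i/n_T)·P. K_p = p_A2^3 / (p_A1^2) = 8.74 atm.

K_p = 8.74 atm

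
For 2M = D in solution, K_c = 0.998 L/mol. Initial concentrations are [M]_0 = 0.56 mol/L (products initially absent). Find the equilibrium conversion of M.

Let X = conversion of M; extent ξ = 0.56X/2 mol/L.
Concentrations: [M] = 0.56 − 0.56X; [D] = 0.28X.
K_c = [D] / ([M]^2).
This equals 0.998 at X = 0.401 (the root in 0 < X < 1).

X = 0.401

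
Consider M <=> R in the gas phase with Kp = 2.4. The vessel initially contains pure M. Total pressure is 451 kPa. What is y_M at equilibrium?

Let X = conversion of M (basis 1 mol M); extent of reaction ξ = X.
Moles: n_M = 1 − X; n_R = X.
Since Δν = 0, n_T = 1 throughout.
Mole fractions y_i = n_i/n_T; Kp = p_R / (p_M) with p_i = y_i·P.
Substituting and setting equal to 2.4 gives a polynomial in X; the root in (0,1) is X = 0.706.
Then n_M = 0.294, n_T = 1, so y_M = 0.294.

y_M = 0.294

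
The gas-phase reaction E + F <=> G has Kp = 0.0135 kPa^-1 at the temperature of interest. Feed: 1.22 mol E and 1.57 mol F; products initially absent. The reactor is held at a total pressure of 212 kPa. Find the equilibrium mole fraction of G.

y_G = 0.316

Let X = conversion of E (basis 1.22 mol E); extent of reaction ξ = 1.22X.
Mole table: n_E = 1.22 − 1.22X; n_F = 1.57 − 1.22X; n_G = 1.22X.
n_T = Σnᵢ = 2.79 − 1.22X.
Mole fractions y_i = n_i/n_T; Kp = p_G / (p_E p_F) with p_i = y_i·P.
Substituting and setting equal to 0.0135 kPa^-1 gives a polynomial in X; the root in (0,1) is X = 0.549.
Then n_G = 0.669, n_T = 2.12, so y_G = 0.316.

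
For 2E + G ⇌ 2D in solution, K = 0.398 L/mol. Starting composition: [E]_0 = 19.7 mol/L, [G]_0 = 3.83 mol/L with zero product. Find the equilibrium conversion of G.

Let X = conversion of G; extent ξ = 3.83·X mol/L.
Concentrations: [E] = 19.7 − 7.66X; [G] = 3.83 − 3.83X; [D] = 7.66X.
K = [D]^2 / ([E]^2 [G]).
This equals 0.398 at X = 0.844 (the root in 0 < X < 1).

X = 0.844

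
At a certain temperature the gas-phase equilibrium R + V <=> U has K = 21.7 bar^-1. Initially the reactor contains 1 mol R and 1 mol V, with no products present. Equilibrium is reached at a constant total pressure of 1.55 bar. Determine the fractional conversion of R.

Let X = conversion of R (basis 1 mol R); extent of reaction ξ = X.
Species balance: n_R = 1 − X; n_V = 1 − X; n_U = X.
Total moles n_T = 2 − X.
With p_i = (n_i/n_T)P, K = p_U / (p_R p_V).
This yields a degree-2 equation in X; solving on (0,1), X = 0.830.

X = 0.830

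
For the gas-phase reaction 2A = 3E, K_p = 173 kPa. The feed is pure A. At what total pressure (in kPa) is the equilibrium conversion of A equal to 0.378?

Take 1 mol A as basis and let X be its fractional conversion, so ξ = 0.5X.
Moles: n_A = 1 − X; n_E = 1.5X.
n_T = Σnᵢ = 1 + 0.5X.
K_p = p_E^3 / (p_A^2) with p_i = (n_i/n_T)·P.
At X = 0.378: the mole-fraction product g(X) = Π y_i^ν_i = 0.3963. Since K_p = g(X)·P^{1}, P = (K_p/g)^(1/1) = (173/0.3963)^(1/1) = 437 kPa.

P = 437 kPa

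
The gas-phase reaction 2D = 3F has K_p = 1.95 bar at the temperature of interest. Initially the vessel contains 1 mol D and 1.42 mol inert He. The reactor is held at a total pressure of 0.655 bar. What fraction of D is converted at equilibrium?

X = 0.658

Let X = conversion of D (basis 1 mol D); extent of reaction ξ = 0.5X.
Moles: n_D = 1 − X; n_F = 1.5X; n_I = 1.42 (inert).
Total moles n_T = 2.42 + 0.5X.
With p_i = (n_i/n_T)P, K_p = p_F^3 / (p_D^2).
Setting this equal to 1.95 bar and taking the physical root (0 < X < 1) gives X = 0.658.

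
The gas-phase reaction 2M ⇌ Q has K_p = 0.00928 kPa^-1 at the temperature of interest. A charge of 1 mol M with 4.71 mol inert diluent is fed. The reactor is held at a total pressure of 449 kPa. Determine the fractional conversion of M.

Take 1 mol M as basis and let X be its fractional conversion, so ξ = 0.5X.
Species balance: n_M = 1 − X; n_Q = 0.5X; n_I = 4.71 (inert).
Summing: n_T = 5.71 − 0.5X.
Mole fractions y_i = n_i/n_T; K_p = p_Q / (p_M^2) with p_i = y_i·P.
Substituting and setting equal to 0.00928 kPa^-1 gives a polynomial in X; the root in (0,1) is X = 0.454.

X = 0.454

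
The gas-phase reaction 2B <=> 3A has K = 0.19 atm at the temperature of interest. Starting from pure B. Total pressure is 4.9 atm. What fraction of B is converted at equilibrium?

X = 0.201

Take 1 mol B as basis and let X be its fractional conversion, so ξ = 0.5X.
At extent ξ: n_B = 1 − X; n_A = 1.5X.
n_T = Σnᵢ = 1 + 0.5X.
y_i = n_i/n_T, p_i = y_i·P. K = p_A^3 / (p_B^2).
This yields a degree-3 equation in X; solving on (0,1), X = 0.201.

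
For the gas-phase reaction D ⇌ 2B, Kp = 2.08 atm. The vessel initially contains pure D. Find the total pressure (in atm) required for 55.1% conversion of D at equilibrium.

P = 1.19 atm

Basis: 1 mol D initially; let X = conversion of D. Extent ξ = X.
Mole table: n_D = 1 − X; n_B = 2X.
Summing: n_T = 1 + X.
Kp = p_B^2 / (p_D) with p_i = (n_i/n_T)·P.
At X = 0.551: the mole-fraction product g(X) = Π y_i^ν_i = 1.744. Since Kp = g(X)·P^{1}, P = (Kp/g)^(1/1) = (2.08/1.744)^(1/1) = 1.19 atm.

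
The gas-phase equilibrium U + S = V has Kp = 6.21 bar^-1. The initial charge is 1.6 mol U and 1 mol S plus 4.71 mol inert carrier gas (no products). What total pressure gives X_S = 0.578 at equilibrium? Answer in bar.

P = 1.45 bar

Take 1 mol S as basis and let X be its fractional conversion, so ξ = X.
Mole table: n_U = 1.6 − X; n_S = 1 − X; n_V = X; n_I = 4.71 (inert).
Summing: n_T = 7.31 − X.
Kp = p_V / (p_U p_S) with p_i = (n_i/n_T)·P.
At X = 0.578: the mole-fraction product g(X) = Π y_i^ν_i = 9.022. Since Kp = g(X)·P^{-1}, P = (g/Kp)^(1/1) = (9.022/6.21)^(1/1) = 1.45 bar.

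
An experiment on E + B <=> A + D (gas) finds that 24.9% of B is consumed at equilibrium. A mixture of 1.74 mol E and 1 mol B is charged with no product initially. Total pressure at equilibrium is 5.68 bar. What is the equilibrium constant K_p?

K_p = 0.0554

Take 1 mol B as basis and let X be its fractional conversion, so ξ = X.
Mole table: n_E = 1.74 − X; n_B = 1 − X; n_A = X; n_D = X.
Total moles n_T = 2.74 (Δν = 0, constant).
At X = 0.249: n_E = 1.49, n_B = 0.751, n_A = 0.249, n_D = 0.249, n_T = 2.74.
p_i = (n_i/n_T)·P. K_p = p_A p_D / (p_E p_B) = 0.0554.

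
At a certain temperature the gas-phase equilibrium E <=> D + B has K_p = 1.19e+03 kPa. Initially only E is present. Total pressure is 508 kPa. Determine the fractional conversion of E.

X = 0.837

Basis: 1 mol E initially; let X = conversion of E. Extent ξ = X.
Species balance: n_E = 1 − X; n_D = X; n_B = X.
Total moles n_T = 1 + X.
y_i = n_i/n_T, p_i = y_i·P. K_p = p_D p_B / (p_E).
Equating to 1.19e+03 kPa and solving on 0 < X < 1: X = 0.837.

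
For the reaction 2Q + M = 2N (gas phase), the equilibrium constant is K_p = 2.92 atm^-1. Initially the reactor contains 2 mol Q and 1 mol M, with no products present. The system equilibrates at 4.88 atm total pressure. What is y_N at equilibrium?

y_N = 0.505

Let X = conversion of Q (basis 2 mol Q); extent of reaction ξ = X.
Moles: n_Q = 2 − 2X; n_M = 1 − X; n_N = 2X.
Summing: n_T = 3 − X.
y_i = n_i/n_T, p_i = y_i·P. K_p = p_N^2 / (p_Q^2 p_M).
Equating to 2.92 atm^-1 and solving on 0 < X < 1: X = 0.605.
Then n_N = 1.21, n_T = 2.39, so y_N = 0.505.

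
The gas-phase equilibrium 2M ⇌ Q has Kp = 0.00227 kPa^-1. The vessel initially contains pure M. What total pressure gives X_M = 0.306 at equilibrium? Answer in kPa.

P = 119 kPa

Take 1 mol M as basis and let X be its fractional conversion, so ξ = 0.5X.
At extent ξ: n_M = 1 − X; n_Q = 0.5X.
Summing: n_T = 1 − 0.5X.
Kp = p_Q / (p_M^2) with p_i = (n_i/n_T)·P.
At X = 0.306: the mole-fraction product g(X) = Π y_i^ν_i = 0.2691. Since Kp = g(X)·P^{-1}, P = (g/Kp)^(1/1) = (0.2691/0.00227)^(1/1) = 119 kPa.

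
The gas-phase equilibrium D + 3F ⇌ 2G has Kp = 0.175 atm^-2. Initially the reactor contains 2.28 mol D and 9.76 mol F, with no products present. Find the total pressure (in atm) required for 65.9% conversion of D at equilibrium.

Let X = conversion of D (basis 2.28 mol D); extent of reaction ξ = 2.28X.
Moles: n_D = 2.28 − 2.28X; n_F = 9.76 − 6.84X; n_G = 4.56X.
n_T = Σnᵢ = 12 − 4.56X.
Kp = p_G^2 / (p_D p_F^3) with p_i = (n_i/n_T)·P.
At X = 0.659: the mole-fraction product g(X) = Π y_i^ν_i = 6.543. Since Kp = g(X)·P^{-2}, P = (g/Kp)^(1/2) = (6.543/0.175)^(1/2) = 6.11 atm.

P = 6.11 atm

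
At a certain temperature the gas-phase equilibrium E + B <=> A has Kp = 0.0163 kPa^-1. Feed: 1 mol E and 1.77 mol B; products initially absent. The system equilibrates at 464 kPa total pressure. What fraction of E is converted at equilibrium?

Let X = conversion of E (basis 1 mol E); extent of reaction ξ = X.
Mole table: n_E = 1 − X; n_B = 1.77 − X; n_A = X.
n_T = Σnᵢ = 2.77 − X.
y_i = n_i/n_T, p_i = y_i·P. Kp = p_A / (p_E p_B).
This yields a degree-2 equation in X; solving on (0,1), X = 0.789.

X = 0.789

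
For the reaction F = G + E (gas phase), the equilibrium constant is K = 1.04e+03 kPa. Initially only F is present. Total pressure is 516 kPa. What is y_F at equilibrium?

Basis: 1 mol F initially; let X = conversion of F. Extent ξ = X.
Species balance: n_F = 1 − X; n_G = X; n_E = X.
Total moles n_T = 1 + X.
y_i = n_i/n_T, p_i = y_i·P. K = p_G p_E / (p_F).
This yields a degree-2 equation in X; solving on (0,1), X = 0.818.
Then n_F = 0.182, n_T = 1.82, so y_F = 0.100.

y_F = 0.100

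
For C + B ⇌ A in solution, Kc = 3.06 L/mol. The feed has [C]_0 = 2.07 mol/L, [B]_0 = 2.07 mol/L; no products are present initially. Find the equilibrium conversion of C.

X = 0.674

Let X = conversion of C; extent ξ = 2.07·X mol/L.
Concentrations: [C] = 2.07 − 2.07X; [B] = 2.07 − 2.07X; [A] = 2.07X.
Kc = [A] / ([C] [B]).
Equating to 3.06 L/mol: the physical root is X = 0.674.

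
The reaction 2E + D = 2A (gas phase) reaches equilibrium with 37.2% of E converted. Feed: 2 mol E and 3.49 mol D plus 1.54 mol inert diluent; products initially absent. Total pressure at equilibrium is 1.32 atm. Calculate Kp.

Kp = 0.568 atm^-1

Basis: 2 mol E initially; let X = conversion of E. Extent ξ = X.
At extent ξ: n_E = 2 − 2X; n_D = 3.49 − X; n_A = 2X; n_I = 1.54 (inert).
Summing: n_T = 7.03 − X.
At X = 0.372: n_E = 1.26, n_D = 3.12, n_A = 0.744, n_T = 6.66.
p_i = (n_i/n_T)·P. Kp = p_A^2 / (p_E^2 p_D) = 0.568 atm^-1.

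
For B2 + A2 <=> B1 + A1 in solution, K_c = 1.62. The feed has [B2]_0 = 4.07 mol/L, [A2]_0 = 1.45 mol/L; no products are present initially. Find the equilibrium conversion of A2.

X = 0.802

Let X = conversion of A2; extent ξ = 1.45·X mol/L.
Concentrations: [B2] = 4.07 − 1.45X; [A2] = 1.45 − 1.45X; [B1] = 1.45X; [A1] = 1.45X.
K_c = [B1] [A1] / ([B2] [A2]).
Solving K_c = 1.62 for X ∈ (0,1): X = 0.802.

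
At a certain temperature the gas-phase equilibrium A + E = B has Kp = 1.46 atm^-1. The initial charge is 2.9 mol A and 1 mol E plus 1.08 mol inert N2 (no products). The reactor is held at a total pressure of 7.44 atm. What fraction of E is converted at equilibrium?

Take 1 mol E as basis and let X be its fractional conversion, so ξ = X.
Mole table: n_A = 2.9 − X; n_E = 1 − X; n_B = X; n_I = 1.08 (inert).
n_T = Σnᵢ = 4.98 − X.
y_i = n_i/n_T, p_i = y_i·P. Kp = p_B / (p_A p_E).
Setting this equal to 1.46 atm^-1 and taking the physical root (0 < X < 1) gives X = 0.844.

X = 0.844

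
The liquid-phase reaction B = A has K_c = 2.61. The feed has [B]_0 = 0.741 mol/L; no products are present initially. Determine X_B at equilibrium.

X = 0.723

Let X = conversion of B; extent ξ = 0.741·X mol/L.
Concentrations: [B] = 0.741 − 0.741X; [A] = 0.741X.
K_c = [A] / ([B]).
Setting equal to 2.61 and solving for X on (0,1) gives X = 0.723.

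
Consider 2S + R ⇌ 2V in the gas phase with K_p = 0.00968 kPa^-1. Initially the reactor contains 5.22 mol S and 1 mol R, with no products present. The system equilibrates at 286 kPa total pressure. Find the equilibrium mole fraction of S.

Let X = conversion of R (basis 1 mol R); extent of reaction ξ = X.
Species balance: n_S = 5.22 − 2X; n_R = 1 − X; n_V = 2X.
Summing: n_T = 6.22 − X.
With p_i = (n_i/n_T)P, K_p = p_V^2 / (p_S^2 p_R).
Setting this equal to 0.00968 kPa^-1 and taking the physical root (0 < X < 1) gives X = 0.716.
Then n_S = 3.79, n_T = 5.5, so y_S = 0.688.

y_S = 0.688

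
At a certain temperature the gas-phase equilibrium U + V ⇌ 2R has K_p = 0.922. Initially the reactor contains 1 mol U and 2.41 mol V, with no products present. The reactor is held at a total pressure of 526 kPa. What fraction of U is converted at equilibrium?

X = 0.481

Let X = conversion of U (basis 1 mol U); extent of reaction ξ = X.
Species balance: n_U = 1 − X; n_V = 2.41 − X; n_R = 2X.
Since Δν = 0, n_T = 3.41 throughout.
y_i = n_i/n_T, p_i = y_i·P. K_p = p_R^2 / (p_U p_V).
Equating to 0.922 and solving on 0 < X < 1: X = 0.481.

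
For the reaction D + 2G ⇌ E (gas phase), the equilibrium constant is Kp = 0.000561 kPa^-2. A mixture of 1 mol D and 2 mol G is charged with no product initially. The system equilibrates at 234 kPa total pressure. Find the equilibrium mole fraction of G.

Let X = conversion of D (basis 1 mol D); extent of reaction ξ = X.
At extent ξ: n_D = 1 − X; n_G = 2 − 2X; n_E = X.
Total moles n_T = 3 − 2X.
With p_i = (n_i/n_T)P, Kp = p_E / (p_D p_G^2).
Substituting and setting equal to 0.000561 kPa^-2 gives a polynomial in X; the root in (0,1) is X = 0.762.
Then n_G = 0.476, n_T = 1.48, so y_G = 0.323.

y_G = 0.323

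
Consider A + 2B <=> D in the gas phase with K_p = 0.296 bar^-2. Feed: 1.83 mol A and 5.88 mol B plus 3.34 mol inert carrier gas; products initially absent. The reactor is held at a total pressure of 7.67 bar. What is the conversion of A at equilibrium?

Basis: 1.83 mol A initially; let X = conversion of A. Extent ξ = 1.83X.
Mole table: n_A = 1.83 − 1.83X; n_B = 5.88 − 3.66X; n_D = 1.83X; n_I = 3.34 (inert).
n_T = Σnᵢ = 11.1 − 3.66X.
With p_i = (n_i/n_T)P, K_p = p_D / (p_A p_B^2).
Setting this equal to 0.296 bar^-2 and taking the physical root (0 < X < 1) gives X = 0.721.

X = 0.721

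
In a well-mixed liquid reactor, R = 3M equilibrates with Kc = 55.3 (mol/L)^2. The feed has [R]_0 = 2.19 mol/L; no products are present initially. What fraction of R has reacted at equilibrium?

X = 0.569

Let X = conversion of R; extent ξ = 2.19·X mol/L.
Concentrations: [R] = 2.19 − 2.19X; [M] = 6.57X.
Kc = [M]^3 / ([R]).
Solving Kc = 55.3 for X ∈ (0,1): X = 0.569.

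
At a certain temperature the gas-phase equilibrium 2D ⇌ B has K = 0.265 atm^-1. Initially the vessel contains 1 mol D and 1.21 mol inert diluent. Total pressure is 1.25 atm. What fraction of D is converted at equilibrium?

X = 0.201

Let X = conversion of D (basis 1 mol D); extent of reaction ξ = 0.5X.
Moles: n_D = 1 − X; n_B = 0.5X; n_I = 1.21 (inert).
n_T = Σnᵢ = 2.21 − 0.5X.
Mole fractions y_i = n_i/n_T; K = p_B / (p_D^2) with p_i = y_i·P.
Equating to 0.265 atm^-1 and solving on 0 < X < 1: X = 0.201.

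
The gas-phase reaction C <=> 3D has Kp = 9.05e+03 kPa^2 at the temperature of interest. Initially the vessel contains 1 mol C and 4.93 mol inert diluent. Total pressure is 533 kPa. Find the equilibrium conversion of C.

Take 1 mol C as basis and let X be its fractional conversion, so ξ = X.
Moles: n_C = 1 − X; n_D = 3X; n_I = 4.93 (inert).
Summing: n_T = 5.93 + 2X.
With p_i = (n_i/n_T)P, Kp = p_D^3 / (p_C).
Substituting and setting equal to 9.05e+03 kPa^2 gives a polynomial in X; the root in (0,1) is X = 0.325.

X = 0.325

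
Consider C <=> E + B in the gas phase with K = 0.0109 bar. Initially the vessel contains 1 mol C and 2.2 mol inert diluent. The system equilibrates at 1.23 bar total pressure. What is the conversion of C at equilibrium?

X = 0.158

Take 1 mol C as basis and let X be its fractional conversion, so ξ = X.
Moles: n_C = 1 − X; n_E = X; n_B = X; n_I = 2.2 (inert).
n_T = Σnᵢ = 3.2 + X.
With p_i = (n_i/n_T)P, K = p_E p_B / (p_C).
Setting this equal to 0.0109 bar and taking the physical root (0 < X < 1) gives X = 0.158.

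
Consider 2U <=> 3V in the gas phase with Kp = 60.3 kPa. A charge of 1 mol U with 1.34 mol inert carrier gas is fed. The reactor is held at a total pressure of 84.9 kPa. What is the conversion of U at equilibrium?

X = 0.509

Let X = conversion of U (basis 1 mol U); extent of reaction ξ = 0.5X.
Mole table: n_U = 1 − X; n_V = 1.5X; n_I = 1.34 (inert).
Total moles n_T = 2.34 + 0.5X.
y_i = n_i/n_T, p_i = y_i·P. Kp = p_V^3 / (p_U^2).
Substituting and setting equal to 60.3 kPa gives a polynomial in X; the root in (0,1) is X = 0.509.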